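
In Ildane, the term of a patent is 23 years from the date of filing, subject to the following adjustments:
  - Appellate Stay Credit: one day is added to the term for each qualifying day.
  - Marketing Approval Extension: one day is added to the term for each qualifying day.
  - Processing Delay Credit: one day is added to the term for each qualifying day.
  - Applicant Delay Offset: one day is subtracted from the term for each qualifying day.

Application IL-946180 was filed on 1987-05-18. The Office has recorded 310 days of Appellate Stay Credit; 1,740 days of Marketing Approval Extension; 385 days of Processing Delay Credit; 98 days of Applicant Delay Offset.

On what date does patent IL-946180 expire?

2016-10-10

Base term: filing date + 23 years → 18 May 2010.
Appellate Stay Credit: +310 days → 24 March 2011.
Marketing Approval Extension: +1740 days → 28 December 2015.
Processing Delay Credit: +385 days → 16 January 2017.
Applicant Delay Offset: −98 days → 10 October 2016.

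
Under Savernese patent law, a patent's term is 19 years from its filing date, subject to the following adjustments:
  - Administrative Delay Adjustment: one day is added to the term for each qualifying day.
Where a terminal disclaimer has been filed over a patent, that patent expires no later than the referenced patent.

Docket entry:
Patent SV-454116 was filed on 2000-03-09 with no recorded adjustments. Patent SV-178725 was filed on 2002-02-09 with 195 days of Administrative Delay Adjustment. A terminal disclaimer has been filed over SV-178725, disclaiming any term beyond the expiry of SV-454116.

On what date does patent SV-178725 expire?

Natural term of SV-178725:
  Base: filing + 19 years → 9 February 2021.
  Administrative Delay Adjustment: +195 days → 23 August 2021.
Expiry of referenced patent SV-454116:
  Base: filing + 19 years → 9 March 2019.
Terminal disclaimer: SV-178725 expires on the earlier of 23 August 2021 and 9 March 2019.

2019-03-09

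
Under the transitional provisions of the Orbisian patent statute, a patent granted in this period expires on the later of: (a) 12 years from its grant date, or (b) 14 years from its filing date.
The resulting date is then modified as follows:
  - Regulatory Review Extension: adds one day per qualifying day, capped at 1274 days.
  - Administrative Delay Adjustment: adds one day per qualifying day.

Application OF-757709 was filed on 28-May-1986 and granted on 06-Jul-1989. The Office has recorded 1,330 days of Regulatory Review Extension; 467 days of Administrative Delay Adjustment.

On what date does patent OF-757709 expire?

(a) grant + 12 years → 6 July 2001.
(b) filing + 14 years → 28 May 2000.
Later of the two: 6 July 2001.
Regulatory Review Extension: 1330 days claimed exceeds the 1274-day cap, so +1274 days → 31 December 2004.
Administrative Delay Adjustment: +467 days → 12 April 2006.

2006-04-12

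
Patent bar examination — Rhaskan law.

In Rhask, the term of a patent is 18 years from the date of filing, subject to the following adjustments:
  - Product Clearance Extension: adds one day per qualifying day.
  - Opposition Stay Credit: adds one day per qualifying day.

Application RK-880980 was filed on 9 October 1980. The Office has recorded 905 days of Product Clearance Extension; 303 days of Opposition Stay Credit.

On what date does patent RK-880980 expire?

Base term: filing date + 18 years → 9 October 1998.
Product Clearance Extension: +905 days → 1 April 2001.
Opposition Stay Credit: +303 days → 29 January 2002.

2002-01-29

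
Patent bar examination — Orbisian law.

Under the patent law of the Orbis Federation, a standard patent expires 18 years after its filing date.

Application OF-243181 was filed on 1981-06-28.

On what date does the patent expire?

Filing date + 18 years → 28 June 1999.

June 28, 1999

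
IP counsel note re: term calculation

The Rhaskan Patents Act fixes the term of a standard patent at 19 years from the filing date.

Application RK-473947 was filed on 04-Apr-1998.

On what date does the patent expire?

April 4, 2017

Filing date + 19 years → 4 April 2017.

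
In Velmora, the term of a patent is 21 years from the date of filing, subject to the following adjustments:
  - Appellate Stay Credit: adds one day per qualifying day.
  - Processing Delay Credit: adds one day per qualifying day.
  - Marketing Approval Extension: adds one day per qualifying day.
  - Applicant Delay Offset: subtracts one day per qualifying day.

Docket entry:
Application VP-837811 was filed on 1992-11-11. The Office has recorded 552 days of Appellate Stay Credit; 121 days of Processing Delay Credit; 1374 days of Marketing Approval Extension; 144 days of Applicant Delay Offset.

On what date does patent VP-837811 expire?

2019-01-27

Base term: filing date + 21 years → 11 November 2013.
Appellate Stay Credit: +552 days → 17 May 2015.
Processing Delay Credit: +121 days → 15 September 2015.
Marketing Approval Extension: +1374 days → 20 June 2019.
Applicant Delay Offset: −144 days → 27 January 2019.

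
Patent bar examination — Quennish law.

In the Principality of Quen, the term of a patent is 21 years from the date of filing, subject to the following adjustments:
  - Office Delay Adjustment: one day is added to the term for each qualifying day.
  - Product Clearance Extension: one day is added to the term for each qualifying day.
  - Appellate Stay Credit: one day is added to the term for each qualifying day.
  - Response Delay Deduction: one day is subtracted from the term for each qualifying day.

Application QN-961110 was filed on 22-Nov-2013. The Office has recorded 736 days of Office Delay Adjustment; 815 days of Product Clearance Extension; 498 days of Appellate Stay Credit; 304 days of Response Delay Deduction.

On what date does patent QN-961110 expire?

Base term: filing date + 21 years → 22 November 2034.
Office Delay Adjustment: +736 days → 27 November 2036.
Product Clearance Extension: +815 days → 20 February 2039.
Appellate Stay Credit: +498 days → 2 July 2040.
Response Delay Deduction: −304 days → 2 September 2039.

September 2, 2039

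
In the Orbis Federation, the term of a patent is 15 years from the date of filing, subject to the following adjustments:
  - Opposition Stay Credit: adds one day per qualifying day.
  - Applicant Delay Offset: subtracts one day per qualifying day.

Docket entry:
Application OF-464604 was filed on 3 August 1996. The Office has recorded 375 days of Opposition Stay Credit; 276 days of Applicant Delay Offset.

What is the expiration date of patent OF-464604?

Base term: filing date + 15 years → 3 August 2011.
Opposition Stay Credit: +375 days → 12 August 2012.
Applicant Delay Offset: −276 days → 10 November 2011.

November 10, 2011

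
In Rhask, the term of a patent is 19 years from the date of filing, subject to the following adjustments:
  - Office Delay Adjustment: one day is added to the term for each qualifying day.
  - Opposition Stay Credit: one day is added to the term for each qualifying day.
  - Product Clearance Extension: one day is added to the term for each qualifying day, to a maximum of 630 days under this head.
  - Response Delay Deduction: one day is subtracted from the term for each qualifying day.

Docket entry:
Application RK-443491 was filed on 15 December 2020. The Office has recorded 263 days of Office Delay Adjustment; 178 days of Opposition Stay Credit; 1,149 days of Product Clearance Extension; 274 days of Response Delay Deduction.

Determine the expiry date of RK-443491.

February 19, 2042

Base term: filing date + 19 years → 15 December 2039.
Office Delay Adjustment: +263 days → 3 September 2040.
Opposition Stay Credit: +178 days → 28 February 2041.
Product Clearance Extension: 1149 days claimed exceeds the 630-day cap, so +630 days → 20 November 2042.
Response Delay Deduction: −274 days → 19 February 2042.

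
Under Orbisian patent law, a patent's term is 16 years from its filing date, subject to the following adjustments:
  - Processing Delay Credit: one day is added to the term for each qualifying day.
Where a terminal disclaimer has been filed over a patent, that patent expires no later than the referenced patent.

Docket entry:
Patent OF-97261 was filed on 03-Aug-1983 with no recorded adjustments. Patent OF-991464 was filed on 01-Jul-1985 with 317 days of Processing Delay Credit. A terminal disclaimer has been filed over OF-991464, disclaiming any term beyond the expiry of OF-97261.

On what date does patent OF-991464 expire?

Natural term of OF-991464:
  Base: filing + 16 years → 1 July 2001.
  Processing Delay Credit: +317 days → 14 May 2002.
Expiry of referenced patent OF-97261:
  Base: filing + 16 years → 3 August 1999.
Terminal disclaimer: OF-991464 expires on the earlier of 14 May 2002 and 3 August 1999.

August 3, 1999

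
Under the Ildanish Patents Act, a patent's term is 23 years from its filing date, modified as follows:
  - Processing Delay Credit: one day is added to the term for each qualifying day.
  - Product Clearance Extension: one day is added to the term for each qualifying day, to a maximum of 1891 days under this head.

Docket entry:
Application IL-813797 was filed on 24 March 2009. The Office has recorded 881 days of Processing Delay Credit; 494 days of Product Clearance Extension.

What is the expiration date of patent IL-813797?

2035-12-29

Base term: filing date + 23 years → 24 March 2032.
Processing Delay Credit: +881 days → 22 August 2034.
Product Clearance Extension: 494 days (within the 1891-day cap) → +494 days → 29 December 2035.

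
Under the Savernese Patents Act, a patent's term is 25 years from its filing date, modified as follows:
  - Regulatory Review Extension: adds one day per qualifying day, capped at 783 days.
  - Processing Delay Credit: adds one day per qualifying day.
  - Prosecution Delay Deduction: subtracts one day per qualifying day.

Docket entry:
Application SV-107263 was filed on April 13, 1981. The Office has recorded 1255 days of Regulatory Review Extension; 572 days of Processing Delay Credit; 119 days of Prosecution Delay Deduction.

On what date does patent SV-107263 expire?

2009-08-31

Base term: filing date + 25 years → 13 April 2006.
Regulatory Review Extension: 1255 days claimed exceeds the 783-day cap, so +783 days → 4 June 2008.
Processing Delay Credit: +572 days → 28 December 2009.
Prosecution Delay Deduction: −119 days → 31 August 2009.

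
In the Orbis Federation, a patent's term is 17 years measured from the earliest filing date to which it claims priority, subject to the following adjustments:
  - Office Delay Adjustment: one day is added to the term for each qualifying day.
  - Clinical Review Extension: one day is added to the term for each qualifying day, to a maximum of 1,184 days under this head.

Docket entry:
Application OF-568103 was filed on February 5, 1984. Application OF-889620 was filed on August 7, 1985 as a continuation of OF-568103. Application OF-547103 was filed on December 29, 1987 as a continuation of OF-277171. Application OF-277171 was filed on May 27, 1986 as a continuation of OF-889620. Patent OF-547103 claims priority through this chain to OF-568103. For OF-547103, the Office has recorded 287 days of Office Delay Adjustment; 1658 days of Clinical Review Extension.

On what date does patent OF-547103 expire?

Earliest priority filing: 5 February 1984.
Base term: 5 February 1984 + 17 years → 5 February 2001.
Office Delay Adjustment: +287 days → 19 November 2001.
Clinical Review Extension: 1658 days claimed exceeds the 1184-day cap, so +1184 days → 15 February 2005.

February 15, 2005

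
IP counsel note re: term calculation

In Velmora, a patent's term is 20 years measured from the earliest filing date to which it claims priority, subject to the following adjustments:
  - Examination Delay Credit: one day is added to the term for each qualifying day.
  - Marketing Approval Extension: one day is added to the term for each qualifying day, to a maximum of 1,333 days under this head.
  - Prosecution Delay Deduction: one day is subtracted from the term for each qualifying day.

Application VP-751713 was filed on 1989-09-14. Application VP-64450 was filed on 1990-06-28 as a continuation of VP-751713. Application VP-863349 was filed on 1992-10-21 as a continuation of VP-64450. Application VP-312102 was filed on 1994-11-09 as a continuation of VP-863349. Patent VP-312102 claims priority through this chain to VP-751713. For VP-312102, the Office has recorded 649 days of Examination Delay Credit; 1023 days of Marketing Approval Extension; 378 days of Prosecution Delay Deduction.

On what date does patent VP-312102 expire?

2013-03-31

Earliest priority filing: 14 September 1989.
Base term: 14 September 1989 + 20 years → 14 September 2009.
Examination Delay Credit: +649 days → 25 June 2011.
Marketing Approval Extension: 1023 days (within the 1333-day cap) → +1023 days → 13 April 2014.
Prosecution Delay Deduction: −378 days → 31 March 2013.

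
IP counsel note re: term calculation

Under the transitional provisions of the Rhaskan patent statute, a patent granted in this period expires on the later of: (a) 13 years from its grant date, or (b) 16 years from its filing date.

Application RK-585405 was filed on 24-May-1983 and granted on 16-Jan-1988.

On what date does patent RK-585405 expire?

2001-01-16

(a) grant + 13 years → 16 January 2001.
(b) filing + 16 years → 24 May 1999.
Later of the two: 16 January 2001.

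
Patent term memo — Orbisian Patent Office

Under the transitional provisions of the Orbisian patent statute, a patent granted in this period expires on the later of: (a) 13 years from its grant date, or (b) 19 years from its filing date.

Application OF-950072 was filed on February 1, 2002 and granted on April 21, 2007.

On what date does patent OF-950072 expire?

(a) grant + 13 years → 21 April 2020.
(b) filing + 19 years → 1 February 2021.
Later of the two: 1 February 2021.

February 1, 2021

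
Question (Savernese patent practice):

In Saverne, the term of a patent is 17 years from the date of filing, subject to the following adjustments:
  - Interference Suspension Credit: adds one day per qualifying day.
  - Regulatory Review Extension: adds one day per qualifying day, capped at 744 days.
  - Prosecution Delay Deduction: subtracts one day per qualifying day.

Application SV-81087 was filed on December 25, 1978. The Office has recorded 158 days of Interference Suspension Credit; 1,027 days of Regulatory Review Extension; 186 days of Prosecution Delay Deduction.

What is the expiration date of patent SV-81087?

1997-12-10

Base term: filing date + 17 years → 25 December 1995.
Interference Suspension Credit: +158 days → 31 May 1996.
Regulatory Review Extension: 1027 days claimed exceeds the 744-day cap, so +744 days → 14 June 1998.
Prosecution Delay Deduction: −186 days → 10 December 1997.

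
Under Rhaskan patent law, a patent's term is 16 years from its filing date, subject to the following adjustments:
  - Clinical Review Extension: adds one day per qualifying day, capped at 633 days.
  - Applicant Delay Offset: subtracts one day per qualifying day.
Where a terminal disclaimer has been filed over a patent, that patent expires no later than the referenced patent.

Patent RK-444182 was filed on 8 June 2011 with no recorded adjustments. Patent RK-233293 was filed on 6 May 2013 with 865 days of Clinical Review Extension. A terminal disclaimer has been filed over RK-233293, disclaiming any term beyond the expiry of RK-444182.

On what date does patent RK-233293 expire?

June 8, 2027

Natural term of RK-233293:
  Base: filing + 16 years → 6 May 2029.
  Clinical Review Extension: 865 days claimed exceeds the 633-day cap, so +633 days → 29 January 2031.
Expiry of referenced patent RK-444182:
  Base: filing + 16 years → 8 June 2027.
Terminal disclaimer: RK-233293 expires on the earlier of 29 January 2031 and 8 June 2027.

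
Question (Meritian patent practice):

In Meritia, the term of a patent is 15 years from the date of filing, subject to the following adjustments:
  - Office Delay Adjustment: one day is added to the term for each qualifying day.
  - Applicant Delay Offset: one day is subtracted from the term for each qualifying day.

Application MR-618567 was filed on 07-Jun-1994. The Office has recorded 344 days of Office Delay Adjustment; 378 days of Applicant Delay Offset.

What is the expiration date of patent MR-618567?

Base term: filing date + 15 years → 7 June 2009.
Office Delay Adjustment: +344 days → 17 May 2010.
Applicant Delay Offset: −378 days → 4 May 2009.

May 4, 2009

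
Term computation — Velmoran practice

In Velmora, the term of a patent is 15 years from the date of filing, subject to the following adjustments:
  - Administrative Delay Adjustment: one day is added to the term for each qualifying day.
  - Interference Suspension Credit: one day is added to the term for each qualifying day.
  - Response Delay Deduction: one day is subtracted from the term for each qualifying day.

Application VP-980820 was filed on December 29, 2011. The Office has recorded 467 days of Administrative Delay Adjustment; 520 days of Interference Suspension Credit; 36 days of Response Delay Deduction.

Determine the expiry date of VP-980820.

August 6, 2029

Base term: filing date + 15 years → 29 December 2026.
Administrative Delay Adjustment: +467 days → 9 April 2028.
Interference Suspension Credit: +520 days → 11 September 2029.
Response Delay Deduction: −36 days → 6 August 2029.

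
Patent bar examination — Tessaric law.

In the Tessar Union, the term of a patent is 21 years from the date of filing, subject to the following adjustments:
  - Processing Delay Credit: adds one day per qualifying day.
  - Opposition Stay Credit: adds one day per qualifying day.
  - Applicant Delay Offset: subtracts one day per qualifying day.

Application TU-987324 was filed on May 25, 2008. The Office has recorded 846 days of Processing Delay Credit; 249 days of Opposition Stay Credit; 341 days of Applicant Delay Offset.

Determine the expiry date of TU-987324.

Base term: filing date + 21 years → 25 May 2029.
Processing Delay Credit: +846 days → 18 September 2031.
Opposition Stay Credit: +249 days → 24 May 2032.
Applicant Delay Offset: −341 days → 18 June 2031.

2031-06-18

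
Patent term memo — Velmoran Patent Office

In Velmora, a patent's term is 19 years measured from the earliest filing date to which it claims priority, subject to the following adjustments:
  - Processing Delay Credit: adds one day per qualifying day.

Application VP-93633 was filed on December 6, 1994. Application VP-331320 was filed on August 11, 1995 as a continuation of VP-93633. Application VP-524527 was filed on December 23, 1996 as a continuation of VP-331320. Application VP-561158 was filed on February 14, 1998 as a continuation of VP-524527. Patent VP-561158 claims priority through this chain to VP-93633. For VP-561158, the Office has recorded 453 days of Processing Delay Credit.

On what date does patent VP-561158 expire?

March 4, 2015

Earliest priority filing: 6 December 1994.
Base term: 6 December 1994 + 19 years → 6 December 2013.
Processing Delay Credit: +453 days → 4 March 2015.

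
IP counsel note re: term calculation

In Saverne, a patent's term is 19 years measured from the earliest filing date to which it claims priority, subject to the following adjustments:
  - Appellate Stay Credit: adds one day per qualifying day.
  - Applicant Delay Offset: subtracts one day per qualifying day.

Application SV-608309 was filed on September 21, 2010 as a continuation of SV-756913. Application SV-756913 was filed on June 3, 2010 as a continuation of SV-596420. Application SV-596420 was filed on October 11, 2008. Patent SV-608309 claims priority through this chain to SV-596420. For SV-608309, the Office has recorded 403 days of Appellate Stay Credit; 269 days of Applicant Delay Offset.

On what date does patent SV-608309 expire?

February 22, 2028

Earliest priority filing: 11 October 2008.
Base term: 11 October 2008 + 19 years → 11 October 2027.
Appellate Stay Credit: +403 days → 17 November 2028.
Applicant Delay Offset: −269 days → 22 February 2028.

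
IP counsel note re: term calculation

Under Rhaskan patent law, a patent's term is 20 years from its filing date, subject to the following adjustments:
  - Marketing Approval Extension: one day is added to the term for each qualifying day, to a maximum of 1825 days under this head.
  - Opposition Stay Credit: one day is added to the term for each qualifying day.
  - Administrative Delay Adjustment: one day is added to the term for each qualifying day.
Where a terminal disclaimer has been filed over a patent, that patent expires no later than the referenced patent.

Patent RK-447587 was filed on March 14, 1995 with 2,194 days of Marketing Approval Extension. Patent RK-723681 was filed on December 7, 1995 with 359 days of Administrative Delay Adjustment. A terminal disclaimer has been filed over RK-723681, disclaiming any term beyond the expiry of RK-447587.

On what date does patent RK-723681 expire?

Natural term of RK-723681:
  Base: filing + 20 years → 7 December 2015.
  Administrative Delay Adjustment: +359 days → 30 November 2016.
Expiry of referenced patent RK-447587:
  Base: filing + 20 years → 14 March 2015.
  Marketing Approval Extension: 2194 days claimed exceeds the 1825-day cap, so +1825 days → 12 March 2020.
Terminal disclaimer: RK-723681 expires on the earlier of 30 November 2016 and 12 March 2020.

November 30, 2016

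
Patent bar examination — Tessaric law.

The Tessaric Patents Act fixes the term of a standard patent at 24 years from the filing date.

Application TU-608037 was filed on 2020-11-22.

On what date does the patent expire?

Filing date + 24 years → 22 November 2044.

November 22, 2044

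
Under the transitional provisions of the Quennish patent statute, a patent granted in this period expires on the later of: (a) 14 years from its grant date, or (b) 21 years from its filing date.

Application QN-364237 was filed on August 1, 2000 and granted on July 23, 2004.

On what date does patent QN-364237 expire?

2021-08-01

(a) grant + 14 years → 23 July 2018.
(b) filing + 21 years → 1 August 2021.
Later of the two: 1 August 2021.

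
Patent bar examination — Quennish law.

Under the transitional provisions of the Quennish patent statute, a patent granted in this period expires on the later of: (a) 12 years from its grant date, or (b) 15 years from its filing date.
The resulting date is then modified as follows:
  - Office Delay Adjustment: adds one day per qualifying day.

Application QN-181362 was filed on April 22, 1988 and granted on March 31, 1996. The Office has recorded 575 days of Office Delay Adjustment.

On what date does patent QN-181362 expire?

(a) grant + 12 years → 31 March 2008.
(b) filing + 15 years → 22 April 2003.
Later of the two: 31 March 2008.
Office Delay Adjustment: +575 days → 27 October 2009.

October 27, 2009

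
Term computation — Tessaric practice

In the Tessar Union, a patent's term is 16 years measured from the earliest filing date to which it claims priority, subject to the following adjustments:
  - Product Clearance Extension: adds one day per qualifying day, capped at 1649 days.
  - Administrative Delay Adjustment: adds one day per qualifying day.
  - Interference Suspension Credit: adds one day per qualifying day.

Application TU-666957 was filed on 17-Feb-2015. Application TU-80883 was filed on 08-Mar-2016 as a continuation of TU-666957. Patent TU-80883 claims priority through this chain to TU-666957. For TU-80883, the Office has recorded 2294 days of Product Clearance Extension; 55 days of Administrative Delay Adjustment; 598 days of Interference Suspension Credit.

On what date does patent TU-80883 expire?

2037-06-07

Earliest priority filing: 17 February 2015.
Base term: 17 February 2015 + 16 years → 17 February 2031.
Product Clearance Extension: 2294 days claimed exceeds the 1649-day cap, so +1649 days → 24 August 2035.
Administrative Delay Adjustment: +55 days → 18 October 2035.
Interference Suspension Credit: +598 days → 7 June 2037.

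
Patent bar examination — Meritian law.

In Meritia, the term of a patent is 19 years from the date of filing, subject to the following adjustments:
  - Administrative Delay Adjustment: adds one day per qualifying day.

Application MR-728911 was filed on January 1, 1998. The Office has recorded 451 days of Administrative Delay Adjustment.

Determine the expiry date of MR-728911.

Base term: filing date + 19 years → 1 January 2017.
Administrative Delay Adjustment: +451 days → 28 March 2018.

2018-03-28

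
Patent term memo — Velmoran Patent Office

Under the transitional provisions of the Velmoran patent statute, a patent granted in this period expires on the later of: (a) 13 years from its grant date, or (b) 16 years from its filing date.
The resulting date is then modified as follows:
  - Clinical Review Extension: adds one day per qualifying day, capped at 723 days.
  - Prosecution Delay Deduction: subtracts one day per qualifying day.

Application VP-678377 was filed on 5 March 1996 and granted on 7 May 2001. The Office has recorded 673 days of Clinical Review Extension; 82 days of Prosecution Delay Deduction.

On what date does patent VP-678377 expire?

December 19, 2015

(a) grant + 13 years → 7 May 2014.
(b) filing + 16 years → 5 March 2012.
Later of the two: 7 May 2014.
Clinical Review Extension: 673 days (within the 723-day cap) → +673 days → 10 March 2016.
Prosecution Delay Deduction: −82 days → 19 December 2015.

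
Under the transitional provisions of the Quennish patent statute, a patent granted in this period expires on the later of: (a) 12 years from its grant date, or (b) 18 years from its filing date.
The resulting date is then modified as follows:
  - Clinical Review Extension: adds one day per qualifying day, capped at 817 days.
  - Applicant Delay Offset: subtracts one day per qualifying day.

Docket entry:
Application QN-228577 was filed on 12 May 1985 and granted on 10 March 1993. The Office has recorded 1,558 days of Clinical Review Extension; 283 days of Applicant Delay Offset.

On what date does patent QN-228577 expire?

August 26, 2006

(a) grant + 12 years → 10 March 2005.
(b) filing + 18 years → 12 May 2003.
Later of the two: 10 March 2005.
Clinical Review Extension: 1558 days claimed exceeds the 817-day cap, so +817 days → 5 June 2007.
Applicant Delay Offset: −283 days → 26 August 2006.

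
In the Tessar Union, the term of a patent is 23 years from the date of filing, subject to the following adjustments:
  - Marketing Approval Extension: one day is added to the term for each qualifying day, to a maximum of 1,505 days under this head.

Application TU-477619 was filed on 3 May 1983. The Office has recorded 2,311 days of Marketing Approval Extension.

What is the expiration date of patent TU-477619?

Base term: filing date + 23 years → 3 May 2006.
Marketing Approval Extension: 2311 days claimed exceeds the 1505-day cap, so +1505 days → 16 June 2010.

2010-06-16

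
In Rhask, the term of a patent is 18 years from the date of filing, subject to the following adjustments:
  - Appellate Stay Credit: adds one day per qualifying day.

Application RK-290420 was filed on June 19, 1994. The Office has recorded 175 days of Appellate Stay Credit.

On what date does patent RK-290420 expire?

Base term: filing date + 18 years → 19 June 2012.
Appellate Stay Credit: +175 days → 11 December 2012.

2012-12-11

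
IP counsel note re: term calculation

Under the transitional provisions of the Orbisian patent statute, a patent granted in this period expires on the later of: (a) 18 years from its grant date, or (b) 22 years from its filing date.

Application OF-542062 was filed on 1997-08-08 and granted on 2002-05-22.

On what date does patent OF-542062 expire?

2020-05-22

(a) grant + 18 years → 22 May 2020.
(b) filing + 22 years → 8 August 2019.
Later of the two: 22 May 2020.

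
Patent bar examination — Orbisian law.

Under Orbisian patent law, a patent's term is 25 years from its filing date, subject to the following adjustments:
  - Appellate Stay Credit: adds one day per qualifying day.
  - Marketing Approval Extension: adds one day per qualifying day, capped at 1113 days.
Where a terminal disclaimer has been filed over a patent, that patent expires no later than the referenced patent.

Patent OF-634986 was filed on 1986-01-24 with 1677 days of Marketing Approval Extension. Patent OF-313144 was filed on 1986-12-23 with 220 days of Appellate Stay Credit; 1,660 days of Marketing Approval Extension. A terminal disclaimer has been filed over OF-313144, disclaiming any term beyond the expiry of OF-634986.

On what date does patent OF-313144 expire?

Natural term of OF-313144:
  Base: filing + 25 years → 23 December 2011.
  Appellate Stay Credit: +220 days → 30 July 2012.
  Marketing Approval Extension: 1660 days claimed exceeds the 1113-day cap, so +1113 days → 17 August 2015.
Expiry of referenced patent OF-634986:
  Base: filing + 25 years → 24 January 2011.
  Marketing Approval Extension: 1677 days claimed exceeds the 1113-day cap, so +1113 days → 10 February 2014.
Terminal disclaimer: OF-313144 expires on the earlier of 17 August 2015 and 10 February 2014.

2014-02-10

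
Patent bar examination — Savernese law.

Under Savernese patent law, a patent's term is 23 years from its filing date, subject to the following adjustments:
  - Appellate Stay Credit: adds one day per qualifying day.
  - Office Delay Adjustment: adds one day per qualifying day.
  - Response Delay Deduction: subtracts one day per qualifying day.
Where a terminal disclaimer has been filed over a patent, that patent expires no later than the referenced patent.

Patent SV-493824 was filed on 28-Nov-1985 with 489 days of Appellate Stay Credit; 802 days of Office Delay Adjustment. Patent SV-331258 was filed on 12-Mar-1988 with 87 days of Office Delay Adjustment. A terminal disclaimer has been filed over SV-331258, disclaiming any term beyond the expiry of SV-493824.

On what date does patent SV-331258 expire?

2011-06-07

Natural term of SV-331258:
  Base: filing + 23 years → 12 March 2011.
  Office Delay Adjustment: +87 days → 7 June 2011.
Expiry of referenced patent SV-493824:
  Base: filing + 23 years → 28 November 2008.
  Appellate Stay Credit: +489 days → 1 April 2010.
  Office Delay Adjustment: +802 days → 11 June 2012.
Terminal disclaimer: SV-331258 expires on the earlier of 7 June 2011 and 11 June 2012.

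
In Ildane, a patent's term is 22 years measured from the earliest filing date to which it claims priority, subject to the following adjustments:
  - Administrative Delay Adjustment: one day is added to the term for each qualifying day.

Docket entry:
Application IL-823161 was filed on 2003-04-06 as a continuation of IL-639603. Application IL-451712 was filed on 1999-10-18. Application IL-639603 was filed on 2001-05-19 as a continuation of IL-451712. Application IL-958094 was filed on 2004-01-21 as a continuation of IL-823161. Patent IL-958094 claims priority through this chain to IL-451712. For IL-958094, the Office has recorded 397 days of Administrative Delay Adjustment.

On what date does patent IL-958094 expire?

2022-11-19

Earliest priority filing: 18 October 1999.
Base term: 18 October 1999 + 22 years → 18 October 2021.
Administrative Delay Adjustment: +397 days → 19 November 2022.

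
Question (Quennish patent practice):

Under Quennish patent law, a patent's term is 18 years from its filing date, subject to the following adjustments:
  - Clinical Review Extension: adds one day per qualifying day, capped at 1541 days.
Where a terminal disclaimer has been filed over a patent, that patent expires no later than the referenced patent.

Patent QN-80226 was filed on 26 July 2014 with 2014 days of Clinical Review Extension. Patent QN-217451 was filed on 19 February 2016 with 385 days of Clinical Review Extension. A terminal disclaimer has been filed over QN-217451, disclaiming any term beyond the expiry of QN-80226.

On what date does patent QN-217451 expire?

2035-03-11

Natural term of QN-217451:
  Base: filing + 18 years → 19 February 2034.
  Clinical Review Extension: 385 days (within the 1541-day cap) → +385 days → 11 March 2035.
Expiry of referenced patent QN-80226:
  Base: filing + 18 years → 26 July 2032.
  Clinical Review Extension: 2014 days claimed exceeds the 1541-day cap, so +1541 days → 14 October 2036.
Terminal disclaimer: QN-217451 expires on the earlier of 11 March 2035 and 14 October 2036.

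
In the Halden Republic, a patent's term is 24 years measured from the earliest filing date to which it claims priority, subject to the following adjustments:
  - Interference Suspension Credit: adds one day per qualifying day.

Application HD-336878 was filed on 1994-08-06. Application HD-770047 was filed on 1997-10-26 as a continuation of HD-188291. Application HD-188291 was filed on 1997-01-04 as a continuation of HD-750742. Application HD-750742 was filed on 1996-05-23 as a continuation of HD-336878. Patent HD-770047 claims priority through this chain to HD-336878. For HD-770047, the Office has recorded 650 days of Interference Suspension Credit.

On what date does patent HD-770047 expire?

Earliest priority filing: 6 August 1994.
Base term: 6 August 1994 + 24 years → 6 August 2018.
Interference Suspension Credit: +650 days → 17 May 2020.

May 17, 2020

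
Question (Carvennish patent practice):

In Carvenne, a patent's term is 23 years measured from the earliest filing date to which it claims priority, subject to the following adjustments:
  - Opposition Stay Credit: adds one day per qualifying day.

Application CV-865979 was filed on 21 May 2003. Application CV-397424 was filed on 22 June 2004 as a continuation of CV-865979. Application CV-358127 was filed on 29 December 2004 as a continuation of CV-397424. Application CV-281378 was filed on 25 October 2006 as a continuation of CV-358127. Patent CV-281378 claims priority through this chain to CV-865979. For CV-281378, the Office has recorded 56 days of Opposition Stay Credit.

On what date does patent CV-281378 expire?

2026-07-16

Earliest priority filing: 21 May 2003.
Base term: 21 May 2003 + 23 years → 21 May 2026.
Opposition Stay Credit: +56 days → 16 July 2026.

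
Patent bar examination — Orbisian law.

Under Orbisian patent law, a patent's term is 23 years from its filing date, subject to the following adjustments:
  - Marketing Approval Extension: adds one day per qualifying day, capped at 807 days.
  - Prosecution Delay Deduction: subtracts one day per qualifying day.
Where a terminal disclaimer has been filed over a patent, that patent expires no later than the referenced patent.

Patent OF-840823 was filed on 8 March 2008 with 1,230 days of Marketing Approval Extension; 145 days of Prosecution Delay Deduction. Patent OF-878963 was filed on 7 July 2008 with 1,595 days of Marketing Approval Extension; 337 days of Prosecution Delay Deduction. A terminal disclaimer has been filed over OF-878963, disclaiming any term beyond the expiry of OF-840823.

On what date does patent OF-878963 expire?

2032-10-19

Natural term of OF-878963:
  Base: filing + 23 years → 7 July 2031.
  Marketing Approval Extension: 1595 days claimed exceeds the 807-day cap, so +807 days → 21 September 2033.
  Prosecution Delay Deduction: −337 days → 19 October 2032.
Expiry of referenced patent OF-840823:
  Base: filing + 23 years → 8 March 2031.
  Marketing Approval Extension: 1230 days claimed exceeds the 807-day cap, so +807 days → 23 May 2033.
  Prosecution Delay Deduction: −145 days → 29 December 2032.
Terminal disclaimer: OF-878963 expires on the earlier of 19 October 2032 and 29 December 2032.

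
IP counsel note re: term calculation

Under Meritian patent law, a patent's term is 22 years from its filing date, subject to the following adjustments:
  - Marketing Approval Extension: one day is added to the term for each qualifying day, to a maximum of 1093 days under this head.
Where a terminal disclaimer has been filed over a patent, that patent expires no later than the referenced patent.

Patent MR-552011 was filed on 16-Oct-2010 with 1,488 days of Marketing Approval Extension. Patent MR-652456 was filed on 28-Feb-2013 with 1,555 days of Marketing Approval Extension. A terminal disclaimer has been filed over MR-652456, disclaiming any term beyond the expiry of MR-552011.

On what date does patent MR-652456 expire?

Natural term of MR-652456:
  Base: filing + 22 years → 28 February 2035.
  Marketing Approval Extension: 1555 days claimed exceeds the 1093-day cap, so +1093 days → 25 February 2038.
Expiry of referenced patent MR-552011:
  Base: filing + 22 years → 16 October 2032.
  Marketing Approval Extension: 1488 days claimed exceeds the 1093-day cap, so +1093 days → 14 October 2035.
Terminal disclaimer: MR-652456 expires on the earlier of 25 February 2038 and 14 October 2035.

October 14, 2035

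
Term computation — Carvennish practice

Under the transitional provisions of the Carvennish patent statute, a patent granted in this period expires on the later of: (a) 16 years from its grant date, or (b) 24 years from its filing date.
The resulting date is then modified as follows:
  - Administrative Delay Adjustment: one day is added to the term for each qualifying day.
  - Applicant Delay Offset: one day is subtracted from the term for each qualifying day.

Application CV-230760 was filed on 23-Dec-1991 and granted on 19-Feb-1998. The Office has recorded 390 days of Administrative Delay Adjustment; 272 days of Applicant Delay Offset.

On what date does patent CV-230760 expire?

2016-04-19

(a) grant + 16 years → 19 February 2014.
(b) filing + 24 years → 23 December 2015.
Later of the two: 23 December 2015.
Administrative Delay Adjustment: +390 days → 16 January 2017.
Applicant Delay Offset: −272 days → 19 April 2016.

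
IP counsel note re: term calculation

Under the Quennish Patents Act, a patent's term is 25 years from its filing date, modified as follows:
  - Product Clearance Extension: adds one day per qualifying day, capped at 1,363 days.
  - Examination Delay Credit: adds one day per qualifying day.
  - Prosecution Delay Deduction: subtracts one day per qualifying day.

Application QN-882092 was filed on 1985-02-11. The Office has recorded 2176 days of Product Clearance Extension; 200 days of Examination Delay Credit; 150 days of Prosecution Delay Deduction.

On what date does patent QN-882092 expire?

Base term: filing date + 25 years → 11 February 2010.
Product Clearance Extension: 2176 days claimed exceeds the 1363-day cap, so +1363 days → 5 November 2013.
Examination Delay Credit: +200 days → 24 May 2014.
Prosecution Delay Deduction: −150 days → 25 December 2013.

2013-12-25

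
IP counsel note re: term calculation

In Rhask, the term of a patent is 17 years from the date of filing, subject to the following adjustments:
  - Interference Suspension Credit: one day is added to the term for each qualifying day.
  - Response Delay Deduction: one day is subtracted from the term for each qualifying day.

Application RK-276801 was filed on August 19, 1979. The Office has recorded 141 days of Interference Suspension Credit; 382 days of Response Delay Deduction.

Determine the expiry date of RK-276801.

1995-12-22

Base term: filing date + 17 years → 19 August 1996.
Interference Suspension Credit: +141 days → 7 January 1997.
Response Delay Deduction: −382 days → 22 December 1995.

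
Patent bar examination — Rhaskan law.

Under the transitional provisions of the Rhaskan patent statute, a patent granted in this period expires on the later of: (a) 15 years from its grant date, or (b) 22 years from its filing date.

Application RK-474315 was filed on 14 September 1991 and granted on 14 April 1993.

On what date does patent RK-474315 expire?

September 14, 2013

(a) grant + 15 years → 14 April 2008.
(b) filing + 22 years → 14 September 2013.
Later of the two: 14 September 2013.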